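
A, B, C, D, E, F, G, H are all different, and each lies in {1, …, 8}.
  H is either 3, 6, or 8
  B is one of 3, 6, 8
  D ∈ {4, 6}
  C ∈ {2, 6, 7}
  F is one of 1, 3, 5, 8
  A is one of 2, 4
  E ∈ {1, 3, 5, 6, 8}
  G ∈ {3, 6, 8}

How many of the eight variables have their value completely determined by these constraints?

3

Among the 8 variables, 7 fits only C (and all 8 values in {1, 2, 3, 4, 5, 6, 7, 8} must be used), so C = 7.
Among the 7 still-open variables, 2 fits only A (and all 7 values in {1, 2, 3, 4, 5, 6, 8} must be used), so A = 2.
The 6 still-open variables draw from only 6 values {1, 3, 4, 5, 6, 8}, so each is used; only D can be 4, hence D = 4.
The 3 variables B, G, H are confined to {3, 6, 8}, which locks those values in; drop them from E, F.
Determined: A=2, C=7, D=4. The other variables each still have more than one consistent value. That makes 3.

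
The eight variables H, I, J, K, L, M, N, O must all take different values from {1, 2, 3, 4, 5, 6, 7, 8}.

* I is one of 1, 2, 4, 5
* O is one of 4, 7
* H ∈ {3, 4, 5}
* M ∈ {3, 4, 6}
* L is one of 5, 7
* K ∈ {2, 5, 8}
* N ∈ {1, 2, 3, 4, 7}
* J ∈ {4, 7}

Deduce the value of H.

The 8 variables draw from only 8 values {1, 2, 3, 4, 5, 6, 7, 8}, so each is used; only M can be 6, hence M = 6.
The 7 still-open variables draw from only 7 values {1, 2, 3, 4, 5, 7, 8}, so each is used; only K can be 8, hence K = 8.
J and O between them cover only {4, 7} — a naked pair. Remove those values from H, I, L, N.
L's domain is down to {5}, so L = 5. Strike 5 from H, I.
So H = 3.

3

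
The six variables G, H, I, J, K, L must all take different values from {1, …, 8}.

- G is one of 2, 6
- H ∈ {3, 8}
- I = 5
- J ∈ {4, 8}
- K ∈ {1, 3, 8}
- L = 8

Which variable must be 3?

I must be 5 (only option left).
L has just one choice, so L = 8. Remove 8 from H, J, K.
So 3 goes to H.

H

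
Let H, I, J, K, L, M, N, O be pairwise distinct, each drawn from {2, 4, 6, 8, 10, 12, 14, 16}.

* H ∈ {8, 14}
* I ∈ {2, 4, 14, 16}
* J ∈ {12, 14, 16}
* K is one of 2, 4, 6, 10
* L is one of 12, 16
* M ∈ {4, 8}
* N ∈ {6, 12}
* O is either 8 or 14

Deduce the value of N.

The 8 variables together cover exactly {2, 4, 6, 8, 10, 12, 14, 16} — 8 values for 8 variables — and 10 appears only in K's list, so K = 10.
The 7 still-open variables together cover exactly {2, 4, 6, 8, 12, 14, 16} — 7 values for 7 variables — and 2 appears only in I's list, so I = 2.
The 6 still-open variables draw from only 6 values {4, 6, 8, 12, 14, 16}, so each is used; only M can be 4, hence M = 4.
The 5 still-open variables together cover exactly {6, 8, 12, 14, 16} — 5 values for 5 variables — and 6 appears only in N's list, so N = 6.

6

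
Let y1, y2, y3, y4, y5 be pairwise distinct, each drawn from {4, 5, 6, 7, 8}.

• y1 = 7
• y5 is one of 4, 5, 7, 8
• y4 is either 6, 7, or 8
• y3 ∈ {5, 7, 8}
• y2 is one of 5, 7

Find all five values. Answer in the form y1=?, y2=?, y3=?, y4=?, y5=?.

y1=7, y2=5, y3=8, y4=6, y5=4

y1 must be 7 (only option left). Remove 7 from y2, y3, y4, y5.
y2 must be 5 (only option left). Eliminate 5 elsewhere: y3, y5.
y3's domain is down to {8}, so y3 = 8. Eliminate 8 elsewhere: y4, y5.
y4 must be 6 (only option left).
y5 must be 4 (only option left).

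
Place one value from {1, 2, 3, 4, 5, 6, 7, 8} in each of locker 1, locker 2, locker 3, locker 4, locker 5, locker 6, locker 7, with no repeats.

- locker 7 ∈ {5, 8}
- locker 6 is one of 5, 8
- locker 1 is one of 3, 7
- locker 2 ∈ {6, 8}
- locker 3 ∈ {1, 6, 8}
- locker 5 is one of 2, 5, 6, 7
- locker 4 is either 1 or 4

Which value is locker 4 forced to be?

locker 6 and locker 7 share exactly the 2 values {5, 8}; by pigeonhole those values go to them, so strike 5, 8 from locker 2, locker 3, locker 5.
That leaves locker 2 = 6. Remove 6 from locker 3, locker 5.
That leaves locker 3 = 1. Strike 1 from locker 4.
So locker 4 = 4.

4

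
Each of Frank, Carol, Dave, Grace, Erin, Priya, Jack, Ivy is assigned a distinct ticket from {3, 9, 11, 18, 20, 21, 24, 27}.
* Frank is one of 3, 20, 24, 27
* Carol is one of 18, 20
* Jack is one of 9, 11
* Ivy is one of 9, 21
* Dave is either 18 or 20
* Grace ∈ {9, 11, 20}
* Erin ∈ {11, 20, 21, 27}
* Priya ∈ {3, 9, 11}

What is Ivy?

21

The 8 variables together cover exactly {3, 9, 11, 18, 20, 21, 24, 27} — 8 values for 8 variables — and 24 appears only in Frank's list, so Frank = 24.
The 7 still-open variables together cover exactly {3, 9, 11, 18, 20, 21, 27} — 7 values for 7 variables — and 3 appears only in Priya's list, so Priya = 3.
Among the 6 still-open variables, 27 fits only Erin (and all 6 values in {9, 11, 18, 20, 21, 27} must be used), so Erin = 27.
The 5 still-open variables together cover exactly {9, 11, 18, 20, 21} — 5 values for 5 variables — and 21 appears only in Ivy's list, so Ivy = 21.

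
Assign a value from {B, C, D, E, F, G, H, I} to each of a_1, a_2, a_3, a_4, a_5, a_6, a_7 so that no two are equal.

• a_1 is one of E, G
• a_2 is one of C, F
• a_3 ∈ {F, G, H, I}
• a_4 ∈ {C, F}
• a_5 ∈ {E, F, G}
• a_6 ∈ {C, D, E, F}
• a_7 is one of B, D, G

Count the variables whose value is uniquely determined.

The 2 variables a_2 and a_4 are confined to {C, F}, which locks those values in; drop them from a_3, a_5, a_6.
The 2 variables a_1 and a_5 are confined to {E, G}, which locks those values in; drop them from a_3, a_6, a_7.
That leaves a_6 = D. Eliminate D elsewhere: a_7.
a_7 must be B (only option left).
Determined: a_6=D, a_7=B. The other variables each still have more than one consistent value. That makes 2.

2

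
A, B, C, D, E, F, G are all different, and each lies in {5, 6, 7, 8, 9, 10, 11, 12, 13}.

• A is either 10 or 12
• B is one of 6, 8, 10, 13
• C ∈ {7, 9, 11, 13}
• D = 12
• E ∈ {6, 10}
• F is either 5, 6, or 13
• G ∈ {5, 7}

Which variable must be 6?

E

D's domain is down to {12}, so D = 12. So A can't be 12.
A must be 10 (only option left). Strike 10 from B, E.
So 6 goes to E.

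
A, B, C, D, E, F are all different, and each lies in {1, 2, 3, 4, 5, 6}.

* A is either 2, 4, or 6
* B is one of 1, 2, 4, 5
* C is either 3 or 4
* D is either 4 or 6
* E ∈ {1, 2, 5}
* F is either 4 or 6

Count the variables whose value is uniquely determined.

2

The 6 variables draw from only 6 values {1, 2, 3, 4, 5, 6}, so each is used; only C can be 3, hence C = 3.
D and F between them cover only {4, 6} — a naked pair. Remove those values from A, B.
A must be 2 (only option left). Remove 2 from B, E.
Determined: A=2, C=3. The other variables each still have more than one consistent value. That makes 2.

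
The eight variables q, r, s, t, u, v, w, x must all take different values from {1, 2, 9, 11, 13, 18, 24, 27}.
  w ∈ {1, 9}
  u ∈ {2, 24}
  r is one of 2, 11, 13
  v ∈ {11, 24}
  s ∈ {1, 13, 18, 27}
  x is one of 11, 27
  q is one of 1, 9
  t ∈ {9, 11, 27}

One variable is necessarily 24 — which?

v

The 8 variables draw from only 8 values {1, 2, 9, 11, 13, 18, 24, 27}, so each is used; only s can be 18, hence s = 18.
The 7 still-open variables together cover exactly {1, 2, 9, 11, 13, 24, 27} — 7 values for 7 variables — and 13 appears only in r's list, so r = 13.
Among the 6 still-open variables, 2 fits only u (and all 6 values in {1, 2, 9, 11, 24, 27} must be used), so u = 2.
The 5 still-open variables together cover exactly {1, 9, 11, 24, 27} — 5 values for 5 variables — and 24 appears only in v's list, so v = 24.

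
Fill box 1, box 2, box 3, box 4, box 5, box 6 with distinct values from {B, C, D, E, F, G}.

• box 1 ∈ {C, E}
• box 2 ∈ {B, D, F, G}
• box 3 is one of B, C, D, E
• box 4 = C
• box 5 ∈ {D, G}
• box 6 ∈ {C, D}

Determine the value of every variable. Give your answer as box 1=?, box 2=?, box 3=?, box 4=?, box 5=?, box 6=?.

box 1=E, box 2=F, box 3=B, box 4=C, box 5=G, box 6=D

box 4 has just one choice, so box 4 = C. Strike C from box 1, box 3, box 6.
box 6's domain is down to {D}, so box 6 = D. Remove D from box 2, box 3, box 5.
box 1 must be E (only option left). Remove E from box 3.
box 3 must be B (only option left). Strike B from box 2.
That leaves box 5 = G. So box 2 can't be G.
That leaves box 2 = F.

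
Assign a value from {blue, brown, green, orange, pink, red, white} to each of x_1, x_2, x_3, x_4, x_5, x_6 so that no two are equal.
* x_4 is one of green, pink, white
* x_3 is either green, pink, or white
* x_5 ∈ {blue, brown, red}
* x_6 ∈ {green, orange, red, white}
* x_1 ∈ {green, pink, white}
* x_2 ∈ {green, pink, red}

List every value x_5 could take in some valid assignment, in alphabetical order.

blue, brown

x_1, x_3, x_4 share exactly the 3 values {green, pink, white}; by pigeonhole those values go to them, so strike green, pink, white from x_2, x_6.
x_2 must be red (only option left). Remove red from x_5, x_6.
x_6's domain is down to {orange}, so x_6 = orange.
No further eliminations apply; x_5 can still be any of blue, brown.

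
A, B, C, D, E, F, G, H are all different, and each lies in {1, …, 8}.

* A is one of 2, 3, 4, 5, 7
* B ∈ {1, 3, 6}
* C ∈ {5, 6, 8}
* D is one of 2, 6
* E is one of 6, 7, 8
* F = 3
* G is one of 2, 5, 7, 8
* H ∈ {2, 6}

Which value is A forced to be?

F's domain is down to {3}, so F = 3. Eliminate 3 elsewhere: A, B.
Among the 7 still-open variables, 1 fits only B (and all 7 values in {1, 2, 4, 5, 6, 7, 8} must be used), so B = 1.
The 6 still-open variables draw from only 6 values {2, 4, 5, 6, 7, 8}, so each is used; only A can be 4, hence A = 4.

4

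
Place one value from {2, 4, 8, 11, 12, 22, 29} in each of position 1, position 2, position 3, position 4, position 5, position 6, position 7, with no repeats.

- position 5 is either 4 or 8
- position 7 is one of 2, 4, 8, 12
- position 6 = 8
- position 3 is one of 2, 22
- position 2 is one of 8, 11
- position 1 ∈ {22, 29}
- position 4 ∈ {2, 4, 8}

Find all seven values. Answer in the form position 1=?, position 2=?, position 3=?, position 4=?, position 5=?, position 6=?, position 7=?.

position 6's domain is down to {8}, so position 6 = 8. Strike 8 from position 2, position 4, position 5, position 7.
position 2's domain is down to {11}, so position 2 = 11.
That leaves position 5 = 4. Eliminate 4 elsewhere: position 4, position 7.
That leaves position 4 = 2. Remove 2 from position 3, position 7.
position 7 has just one choice, so position 7 = 12.
That leaves position 3 = 22. Strike 22 from position 1.
position 1 has just one choice, so position 1 = 29.

position 1=29, position 2=11, position 3=22, position 4=2, position 5=4, position 6=8, position 7=12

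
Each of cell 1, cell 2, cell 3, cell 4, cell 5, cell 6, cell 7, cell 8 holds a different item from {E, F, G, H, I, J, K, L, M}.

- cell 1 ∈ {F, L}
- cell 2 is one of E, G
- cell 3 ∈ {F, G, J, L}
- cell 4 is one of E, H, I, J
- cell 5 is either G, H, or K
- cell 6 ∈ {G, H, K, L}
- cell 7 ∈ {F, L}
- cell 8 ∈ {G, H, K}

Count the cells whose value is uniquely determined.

Among the 8 variables, I fits only cell 4 (and all 8 values in {E, F, G, H, I, J, K, L} must be used), so cell 4 = I.
The 7 still-open variables together cover exactly {E, F, G, H, J, K, L} — 7 values for 7 variables — and E appears only in cell 2's list, so cell 2 = E.
Among the 6 still-open variables, J fits only cell 3 (and all 6 values in {F, G, H, J, K, L} must be used), so cell 3 = J.
The 2 variables cell 1 and cell 7 are confined to {F, L}, which locks those values in; drop them from cell 6.
Determined: cell 2=E, cell 3=J, cell 4=I. The other cells each still have more than one consistent value. That makes 3.

3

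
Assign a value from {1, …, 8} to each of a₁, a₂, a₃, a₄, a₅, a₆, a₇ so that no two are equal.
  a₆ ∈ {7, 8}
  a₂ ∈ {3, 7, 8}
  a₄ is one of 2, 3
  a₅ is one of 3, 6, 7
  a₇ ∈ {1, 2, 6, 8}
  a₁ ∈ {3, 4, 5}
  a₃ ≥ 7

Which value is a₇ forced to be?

a₃ and a₆ share exactly the 2 values {7, 8}; by pigeonhole those values go to them, so strike 7, 8 from a₂, a₅, a₇.
a₂'s domain is down to {3}, so a₂ = 3. Eliminate 3 elsewhere: a₁, a₄, a₅.
a₄ has just one choice, so a₄ = 2. Remove 2 from a₇.
a₅ must be 6 (only option left). Eliminate 6 elsewhere: a₇.
So a₇ = 1.

1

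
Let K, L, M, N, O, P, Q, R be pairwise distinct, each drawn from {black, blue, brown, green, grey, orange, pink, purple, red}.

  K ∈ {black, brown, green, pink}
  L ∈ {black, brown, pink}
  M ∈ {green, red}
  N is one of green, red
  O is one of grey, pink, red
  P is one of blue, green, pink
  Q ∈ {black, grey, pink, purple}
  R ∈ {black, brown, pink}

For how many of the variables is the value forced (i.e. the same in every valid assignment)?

Among the 8 variables, blue fits only P (and all 8 values in {black, blue, brown, green, grey, pink, purple, red} must be used), so P = blue.
Among the 7 still-open variables, purple fits only Q (and all 7 values in {black, brown, green, grey, pink, purple, red} must be used), so Q = purple.
Among the 6 still-open variables, grey fits only O (and all 6 values in {black, brown, green, grey, pink, red} must be used), so O = grey.
The 2 variables M and N are confined to {green, red}, which locks those values in; drop them from K.
Determined: O=grey, P=blue, Q=purple. The other variables each still have more than one consistent value. That makes 3.

3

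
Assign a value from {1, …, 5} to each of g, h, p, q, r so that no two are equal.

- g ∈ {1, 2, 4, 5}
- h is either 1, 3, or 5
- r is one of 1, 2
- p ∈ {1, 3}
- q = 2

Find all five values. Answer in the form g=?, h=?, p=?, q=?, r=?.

q's domain is down to {2}, so q = 2. So g, r can't be 2.
r's domain is down to {1}, so r = 1. So g, h, p can't be 1.
p must be 3 (only option left). Eliminate 3 elsewhere: h.
h has just one choice, so h = 5. Remove 5 from g.
g must be 4 (only option left).

g=4, h=5, p=3, q=2, r=1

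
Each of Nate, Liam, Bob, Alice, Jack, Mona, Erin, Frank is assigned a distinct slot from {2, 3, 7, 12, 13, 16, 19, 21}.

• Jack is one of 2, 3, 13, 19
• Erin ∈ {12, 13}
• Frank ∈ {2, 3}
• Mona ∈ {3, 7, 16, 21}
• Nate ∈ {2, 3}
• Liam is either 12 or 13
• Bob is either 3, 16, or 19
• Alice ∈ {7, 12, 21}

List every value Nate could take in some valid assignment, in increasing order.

The 2 variables Nate and Frank are confined to {2, 3}, which locks those values in; drop them from Bob, Jack, Mona.
Liam and Erin share exactly the 2 values {12, 13}; by pigeonhole those values go to them, so strike 12, 13 from Alice, Jack.
Jack has just one choice, so Jack = 19. Strike 19 from Bob.
Bob's domain is down to {16}, so Bob = 16. Strike 16 from Mona.
No further eliminations apply; Nate can still be any of 2, 3.

2, 3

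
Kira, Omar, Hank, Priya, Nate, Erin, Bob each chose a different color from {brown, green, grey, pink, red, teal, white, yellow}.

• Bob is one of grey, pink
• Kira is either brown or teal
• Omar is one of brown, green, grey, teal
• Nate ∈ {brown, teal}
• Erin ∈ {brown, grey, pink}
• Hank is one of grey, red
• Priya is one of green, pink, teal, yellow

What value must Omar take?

Among the 7 variables, red fits only Hank (and all 7 values in {brown, green, grey, pink, red, teal, yellow} must be used), so Hank = red.
The 6 still-open variables draw from only 6 values {brown, green, grey, pink, teal, yellow}, so each is used; only Priya can be yellow, hence Priya = yellow.
The 5 still-open variables together cover exactly {brown, green, grey, pink, teal} — 5 values for 5 variables — and green appears only in Omar's list, so Omar = green.

green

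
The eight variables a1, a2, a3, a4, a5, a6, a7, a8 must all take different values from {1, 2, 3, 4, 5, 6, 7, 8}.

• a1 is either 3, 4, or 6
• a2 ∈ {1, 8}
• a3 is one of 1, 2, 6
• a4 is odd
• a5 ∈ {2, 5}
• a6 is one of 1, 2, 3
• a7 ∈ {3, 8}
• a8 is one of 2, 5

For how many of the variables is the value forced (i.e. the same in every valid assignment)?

3

The 8 variables draw from only 8 values {1, 2, 3, 4, 5, 6, 7, 8}, so each is used; only a1 can be 4, hence a1 = 4.
The 7 still-open variables together cover exactly {1, 2, 3, 5, 6, 7, 8} — 7 values for 7 variables — and 6 appears only in a3's list, so a3 = 6.
Among the 6 still-open variables, 7 fits only a4 (and all 6 values in {1, 2, 3, 5, 7, 8} must be used), so a4 = 7.
a5 and a8 share exactly the 2 values {2, 5}; by pigeonhole those values go to them, so strike 2, 5 from a6.
Determined: a1=4, a3=6, a4=7. The other variables each still have more than one consistent value. That makes 3.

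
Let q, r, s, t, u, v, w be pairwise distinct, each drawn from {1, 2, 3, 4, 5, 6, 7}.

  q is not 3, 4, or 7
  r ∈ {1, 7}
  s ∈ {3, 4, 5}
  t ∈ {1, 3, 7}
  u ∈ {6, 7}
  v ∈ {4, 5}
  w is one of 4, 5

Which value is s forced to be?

3

The 7 variables together cover exactly {1, 2, 3, 4, 5, 6, 7} — 7 values for 7 variables — and 2 appears only in q's list, so q = 2.
Among the 6 still-open variables, 6 fits only u (and all 6 values in {1, 3, 4, 5, 6, 7} must be used), so u = 6.
v and w share exactly the 2 values {4, 5}; by pigeonhole those values go to them, so strike 4, 5 from s.
So s = 3.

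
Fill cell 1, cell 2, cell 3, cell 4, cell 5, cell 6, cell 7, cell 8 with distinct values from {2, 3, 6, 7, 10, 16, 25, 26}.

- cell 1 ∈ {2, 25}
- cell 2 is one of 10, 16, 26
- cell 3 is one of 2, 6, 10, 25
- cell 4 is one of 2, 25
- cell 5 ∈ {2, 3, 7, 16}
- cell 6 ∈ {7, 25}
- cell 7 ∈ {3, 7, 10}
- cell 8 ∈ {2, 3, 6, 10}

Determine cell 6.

7

The 8 variables draw from only 8 values {2, 3, 6, 7, 10, 16, 25, 26}, so each is used; only cell 2 can be 26, hence cell 2 = 26.
The 7 still-open variables draw from only 7 values {2, 3, 6, 7, 10, 16, 25}, so each is used; only cell 5 can be 16, hence cell 5 = 16.
The 2 variables cell 1 and cell 4 are confined to {2, 25}, which locks those values in; drop them from cell 3, cell 6, cell 8.
So cell 6 = 7.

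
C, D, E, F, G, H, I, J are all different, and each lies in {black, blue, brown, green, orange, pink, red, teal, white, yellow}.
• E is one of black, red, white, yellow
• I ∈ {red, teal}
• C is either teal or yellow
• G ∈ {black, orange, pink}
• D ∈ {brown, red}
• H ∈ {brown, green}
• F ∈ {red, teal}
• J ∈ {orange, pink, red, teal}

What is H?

green

F and I share exactly the 2 values {red, teal}; by pigeonhole those values go to them, so strike red, teal from C, D, E, J.
That leaves C = yellow. Eliminate yellow elsewhere: E.
D has just one choice, so D = brown. Eliminate brown elsewhere: H.
So H = green.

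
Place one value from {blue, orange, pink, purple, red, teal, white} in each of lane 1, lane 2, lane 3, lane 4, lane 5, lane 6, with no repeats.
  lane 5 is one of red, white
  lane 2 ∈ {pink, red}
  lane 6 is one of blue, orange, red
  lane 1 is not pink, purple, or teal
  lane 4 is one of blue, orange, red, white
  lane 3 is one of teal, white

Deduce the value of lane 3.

teal

Among the 6 variables, pink fits only lane 2 (and all 6 values in {blue, orange, pink, red, teal, white} must be used), so lane 2 = pink.
Among the 5 still-open variables, teal fits only lane 3 (and all 5 values in {blue, orange, red, teal, white} must be used), so lane 3 = teal.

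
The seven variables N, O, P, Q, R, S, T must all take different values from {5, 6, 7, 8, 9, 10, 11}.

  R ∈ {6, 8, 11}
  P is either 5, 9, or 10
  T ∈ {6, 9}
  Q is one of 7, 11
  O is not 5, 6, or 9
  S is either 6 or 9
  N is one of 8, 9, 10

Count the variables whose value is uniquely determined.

The 7 variables together cover exactly {5, 6, 7, 8, 9, 10, 11} — 7 values for 7 variables — and 5 appears only in P's list, so P = 5.
S and T between them cover only {6, 9} — a naked pair. Remove those values from N, R.
Determined: P=5. The other variables each still have more than one consistent value. That makes 1.

1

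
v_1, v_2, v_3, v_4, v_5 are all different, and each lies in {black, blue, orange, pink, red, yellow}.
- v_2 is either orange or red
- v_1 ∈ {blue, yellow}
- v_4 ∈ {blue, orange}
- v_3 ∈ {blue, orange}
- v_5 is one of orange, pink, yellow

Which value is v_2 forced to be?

The 5 variables together cover exactly {blue, orange, pink, red, yellow} — 5 values for 5 variables — and pink appears only in v_5's list, so v_5 = pink.
The 4 still-open variables together cover exactly {blue, orange, red, yellow} — 4 values for 4 variables — and red appears only in v_2's list, so v_2 = red.

red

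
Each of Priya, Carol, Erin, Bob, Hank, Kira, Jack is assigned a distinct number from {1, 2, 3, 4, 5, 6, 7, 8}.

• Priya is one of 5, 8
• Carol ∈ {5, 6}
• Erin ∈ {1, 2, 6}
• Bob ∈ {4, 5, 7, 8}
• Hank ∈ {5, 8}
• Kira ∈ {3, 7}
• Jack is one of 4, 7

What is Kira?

3

Priya and Hank share exactly the 2 values {5, 8}; by pigeonhole those values go to them, so strike 5, 8 from Carol, Bob.
Carol has just one choice, so Carol = 6. Remove 6 from Erin.
The 2 variables Bob and Jack are confined to {4, 7}, which locks those values in; drop them from Kira.
So Kira = 3.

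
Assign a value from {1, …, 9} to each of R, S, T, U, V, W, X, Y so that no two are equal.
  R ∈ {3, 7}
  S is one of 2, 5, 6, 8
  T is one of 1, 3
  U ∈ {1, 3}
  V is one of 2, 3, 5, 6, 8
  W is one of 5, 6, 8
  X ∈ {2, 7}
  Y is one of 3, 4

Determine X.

The 8 variables together cover exactly {1, 2, 3, 4, 5, 6, 7, 8} — 8 values for 8 variables — and 4 appears only in Y's list, so Y = 4.
T and U share exactly the 2 values {1, 3}; by pigeonhole those values go to them, so strike 1, 3 from R, V.
R has just one choice, so R = 7. Strike 7 from X.
So X = 2.

2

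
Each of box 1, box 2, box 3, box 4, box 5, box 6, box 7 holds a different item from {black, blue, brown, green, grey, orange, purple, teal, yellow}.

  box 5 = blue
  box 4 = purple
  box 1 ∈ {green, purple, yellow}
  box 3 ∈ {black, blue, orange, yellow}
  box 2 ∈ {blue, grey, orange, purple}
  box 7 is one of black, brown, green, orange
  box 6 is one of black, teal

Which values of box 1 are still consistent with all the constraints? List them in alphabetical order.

green, yellow

box 4 has just one choice, so box 4 = purple. Remove purple from box 1, box 2.
That leaves box 5 = blue. Eliminate blue elsewhere: box 2, box 3.
No further eliminations apply; box 1 can still be any of green, yellow.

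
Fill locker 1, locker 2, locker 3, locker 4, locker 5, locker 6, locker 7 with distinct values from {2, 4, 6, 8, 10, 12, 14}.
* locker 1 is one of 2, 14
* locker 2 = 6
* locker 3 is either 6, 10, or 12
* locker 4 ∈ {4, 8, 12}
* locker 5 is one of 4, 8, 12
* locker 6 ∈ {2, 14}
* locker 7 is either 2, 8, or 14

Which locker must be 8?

locker 2 has just one choice, so locker 2 = 6. Strike 6 from locker 3.
The 6 still-open variables together cover exactly {2, 4, 8, 10, 12, 14} — 6 values for 6 variables — and 10 appears only in locker 3's list, so locker 3 = 10.
The 2 variables locker 1 and locker 6 are confined to {2, 14}, which locks those values in; drop them from locker 7.
So 8 goes to locker 7.

locker 7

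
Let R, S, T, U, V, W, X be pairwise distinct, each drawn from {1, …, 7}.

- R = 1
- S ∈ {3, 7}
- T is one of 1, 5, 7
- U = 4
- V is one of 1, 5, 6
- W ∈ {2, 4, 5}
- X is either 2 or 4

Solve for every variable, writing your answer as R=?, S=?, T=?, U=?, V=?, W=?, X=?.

R=1, S=3, T=7, U=4, V=6, W=5, X=2

R's domain is down to {1}, so R = 1. Eliminate 1 elsewhere: T, V.
U has just one choice, so U = 4. So W, X can't be 4.
X must be 2 (only option left). Remove 2 from W.
W's domain is down to {5}, so W = 5. Remove 5 from T, V.
T has just one choice, so T = 7. So S can't be 7.
V's domain is down to {6}, so V = 6.
S's domain is down to {3}, so S = 3.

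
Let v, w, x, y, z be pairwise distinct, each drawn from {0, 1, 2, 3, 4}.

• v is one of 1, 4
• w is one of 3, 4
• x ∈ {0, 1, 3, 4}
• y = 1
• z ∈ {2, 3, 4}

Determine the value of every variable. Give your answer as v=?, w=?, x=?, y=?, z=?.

y has just one choice, so y = 1. So v, x can't be 1.
v's domain is down to {4}, so v = 4. Remove 4 from w, x, z.
That leaves w = 3. Eliminate 3 elsewhere: x, z.
x's domain is down to {0}, so x = 0.
z has just one choice, so z = 2.

v=4, w=3, x=0, y=1, z=2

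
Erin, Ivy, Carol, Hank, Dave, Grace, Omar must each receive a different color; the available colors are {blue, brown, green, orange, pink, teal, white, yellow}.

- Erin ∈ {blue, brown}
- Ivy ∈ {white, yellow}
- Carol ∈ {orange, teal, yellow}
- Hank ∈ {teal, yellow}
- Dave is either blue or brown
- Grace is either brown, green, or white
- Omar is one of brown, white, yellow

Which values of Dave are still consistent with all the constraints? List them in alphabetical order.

The 7 variables draw from only 7 values {blue, brown, green, orange, teal, white, yellow}, so each is used; only Grace can be green, hence Grace = green.
Among the 6 still-open variables, orange fits only Carol (and all 6 values in {blue, brown, orange, teal, white, yellow} must be used), so Carol = orange.
The 5 still-open variables draw from only 5 values {blue, brown, teal, white, yellow}, so each is used; only Hank can be teal, hence Hank = teal.
Erin and Dave between them cover only {blue, brown} — a naked pair. Remove those values from Omar.
No further eliminations apply; Dave can still be any of blue, brown.

blue, brown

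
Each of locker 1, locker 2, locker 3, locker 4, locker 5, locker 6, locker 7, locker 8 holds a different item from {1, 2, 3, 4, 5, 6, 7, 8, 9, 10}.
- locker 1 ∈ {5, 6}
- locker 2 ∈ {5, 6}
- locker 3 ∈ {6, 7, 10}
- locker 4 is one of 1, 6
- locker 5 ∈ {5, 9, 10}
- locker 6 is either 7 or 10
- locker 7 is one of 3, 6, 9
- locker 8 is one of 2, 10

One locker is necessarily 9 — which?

locker 5

Among the 8 variables, 1 fits only locker 4 (and all 8 values in {1, 2, 3, 5, 6, 7, 9, 10} must be used), so locker 4 = 1.
The 7 still-open variables draw from only 7 values {2, 3, 5, 6, 7, 9, 10}, so each is used; only locker 8 can be 2, hence locker 8 = 2.
The 6 still-open variables together cover exactly {3, 5, 6, 7, 9, 10} — 6 values for 6 variables — and 3 appears only in locker 7's list, so locker 7 = 3.
Among the 5 still-open variables, 9 fits only locker 5 (and all 5 values in {5, 6, 7, 9, 10} must be used), so locker 5 = 9.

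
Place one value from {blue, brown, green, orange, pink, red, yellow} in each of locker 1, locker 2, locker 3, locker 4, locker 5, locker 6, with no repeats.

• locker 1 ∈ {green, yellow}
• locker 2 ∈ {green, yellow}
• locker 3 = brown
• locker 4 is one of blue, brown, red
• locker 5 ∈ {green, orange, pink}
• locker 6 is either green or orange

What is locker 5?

pink

locker 3's domain is down to {brown}, so locker 3 = brown. So locker 4 can't be brown.
locker 1 and locker 2 between them cover only {green, yellow} — a naked pair. Remove those values from locker 5, locker 6.
locker 6 must be orange (only option left). So locker 5 can't be orange.
So locker 5 = pink.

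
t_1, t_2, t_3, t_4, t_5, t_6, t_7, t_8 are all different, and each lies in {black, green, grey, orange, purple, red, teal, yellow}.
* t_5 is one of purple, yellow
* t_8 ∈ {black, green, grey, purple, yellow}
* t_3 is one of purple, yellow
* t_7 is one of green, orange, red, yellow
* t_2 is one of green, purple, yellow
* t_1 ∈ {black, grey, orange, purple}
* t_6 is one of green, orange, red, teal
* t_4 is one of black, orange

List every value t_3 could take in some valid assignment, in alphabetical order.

purple, yellow

Among the 8 variables, teal fits only t_6 (and all 8 values in {black, green, grey, orange, purple, red, teal, yellow} must be used), so t_6 = teal.
The 7 still-open variables together cover exactly {black, green, grey, orange, purple, red, yellow} — 7 values for 7 variables — and red appears only in t_7's list, so t_7 = red.
t_3 and t_5 share exactly the 2 values {purple, yellow}; by pigeonhole those values go to them, so strike purple, yellow from t_1, t_2, t_8.
t_2's domain is down to {green}, so t_2 = green. So t_8 can't be green.
No further eliminations apply; t_3 can still be any of purple, yellow.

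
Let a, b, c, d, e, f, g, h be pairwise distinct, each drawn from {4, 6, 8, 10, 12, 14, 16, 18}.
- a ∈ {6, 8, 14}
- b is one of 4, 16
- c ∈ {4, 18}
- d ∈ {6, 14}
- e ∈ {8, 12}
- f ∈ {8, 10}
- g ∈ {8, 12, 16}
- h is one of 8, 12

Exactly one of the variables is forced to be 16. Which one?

Among the 8 variables, 10 fits only f (and all 8 values in {4, 6, 8, 10, 12, 14, 16, 18} must be used), so f = 10.
The 7 still-open variables draw from only 7 values {4, 6, 8, 12, 14, 16, 18}, so each is used; only c can be 18, hence c = 18.
Among the 6 still-open variables, 4 fits only b (and all 6 values in {4, 6, 8, 12, 14, 16} must be used), so b = 4.
The 5 still-open variables draw from only 5 values {6, 8, 12, 14, 16}, so each is used; only g can be 16, hence g = 16.

g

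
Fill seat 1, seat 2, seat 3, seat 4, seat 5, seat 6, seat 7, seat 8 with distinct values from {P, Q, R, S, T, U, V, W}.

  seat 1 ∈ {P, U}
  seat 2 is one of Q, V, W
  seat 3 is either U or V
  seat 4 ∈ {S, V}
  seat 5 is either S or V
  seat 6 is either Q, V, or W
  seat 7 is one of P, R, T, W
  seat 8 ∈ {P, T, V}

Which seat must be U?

seat 3

Among the 8 variables, R fits only seat 7 (and all 8 values in {P, Q, R, S, T, U, V, W} must be used), so seat 7 = R.
The 7 still-open variables draw from only 7 values {P, Q, S, T, U, V, W}, so each is used; only seat 8 can be T, hence seat 8 = T.
The 6 still-open variables together cover exactly {P, Q, S, U, V, W} — 6 values for 6 variables — and P appears only in seat 1's list, so seat 1 = P.
The 5 still-open variables draw from only 5 values {Q, S, U, V, W}, so each is used; only seat 3 can be U, hence seat 3 = U.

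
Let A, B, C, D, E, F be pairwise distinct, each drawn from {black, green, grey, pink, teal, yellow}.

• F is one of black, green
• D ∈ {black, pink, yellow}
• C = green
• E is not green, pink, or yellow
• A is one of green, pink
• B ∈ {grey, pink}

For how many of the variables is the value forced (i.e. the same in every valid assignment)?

C has just one choice, so C = green. Strike green from A, F.
F's domain is down to {black}, so F = black. Eliminate black elsewhere: D, E.
A has just one choice, so A = pink. Strike pink from B, D.
B's domain is down to {grey}, so B = grey. Strike grey from E.
D must be yellow (only option left).
E must be teal (only option left).
Every variable is fixed: A=pink, B=grey, C=green, D=yellow, E=teal, F=black. That makes 6.

6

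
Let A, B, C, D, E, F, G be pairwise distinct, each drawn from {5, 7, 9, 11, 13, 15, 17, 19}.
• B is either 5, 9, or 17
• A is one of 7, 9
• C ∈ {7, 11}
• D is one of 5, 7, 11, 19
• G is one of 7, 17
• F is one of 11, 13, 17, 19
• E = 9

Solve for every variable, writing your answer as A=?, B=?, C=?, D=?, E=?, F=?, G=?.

A=7, B=5, C=11, D=19, E=9, F=13, G=17

E has just one choice, so E = 9. Eliminate 9 elsewhere: A, B.
That leaves A = 7. Eliminate 7 elsewhere: C, D, G.
C must be 11 (only option left). Remove 11 from D, F.
G's domain is down to {17}, so G = 17. Remove 17 from B, F.
B has just one choice, so B = 5. So D can't be 5.
D has just one choice, so D = 19. Strike 19 from F.
F must be 13 (only option left).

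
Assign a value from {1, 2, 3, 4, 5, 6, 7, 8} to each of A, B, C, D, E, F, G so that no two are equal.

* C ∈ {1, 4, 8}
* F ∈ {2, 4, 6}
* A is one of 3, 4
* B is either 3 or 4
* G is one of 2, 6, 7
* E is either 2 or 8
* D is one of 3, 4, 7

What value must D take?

7

Among the 7 variables, 1 fits only C (and all 7 values in {1, 2, 3, 4, 6, 7, 8} must be used), so C = 1.
The 6 still-open variables draw from only 6 values {2, 3, 4, 6, 7, 8}, so each is used; only E can be 8, hence E = 8.
A and B share exactly the 2 values {3, 4}; by pigeonhole those values go to them, so strike 3, 4 from D, F.
So D = 7.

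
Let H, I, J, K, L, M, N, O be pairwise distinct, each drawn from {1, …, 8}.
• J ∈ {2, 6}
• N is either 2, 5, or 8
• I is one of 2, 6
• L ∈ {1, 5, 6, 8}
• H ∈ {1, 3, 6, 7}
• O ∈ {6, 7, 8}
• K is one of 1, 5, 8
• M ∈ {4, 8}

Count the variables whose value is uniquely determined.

3

Among the 8 variables, 3 fits only H (and all 8 values in {1, 2, 3, 4, 5, 6, 7, 8} must be used), so H = 3.
Among the 7 still-open variables, 4 fits only M (and all 7 values in {1, 2, 4, 5, 6, 7, 8} must be used), so M = 4.
Among the 6 still-open variables, 7 fits only O (and all 6 values in {1, 2, 5, 6, 7, 8} must be used), so O = 7.
I and J share exactly the 2 values {2, 6}; by pigeonhole those values go to them, so strike 2, 6 from L, N.
Determined: H=3, M=4, O=7. The other variables each still have more than one consistent value. That makes 3.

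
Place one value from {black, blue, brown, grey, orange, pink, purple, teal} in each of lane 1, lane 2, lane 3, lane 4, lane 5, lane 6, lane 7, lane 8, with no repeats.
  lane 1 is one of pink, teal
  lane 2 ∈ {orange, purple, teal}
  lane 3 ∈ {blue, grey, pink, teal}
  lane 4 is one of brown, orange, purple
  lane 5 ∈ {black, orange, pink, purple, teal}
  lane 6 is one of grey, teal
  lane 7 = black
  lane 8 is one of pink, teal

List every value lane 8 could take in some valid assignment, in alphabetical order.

pink, teal

lane 7 must be black (only option left). Strike black from lane 5.
The 7 still-open variables together cover exactly {blue, brown, grey, orange, pink, purple, teal} — 7 values for 7 variables — and blue appears only in lane 3's list, so lane 3 = blue.
The 6 still-open variables draw from only 6 values {brown, grey, orange, pink, purple, teal}, so each is used; only lane 4 can be brown, hence lane 4 = brown.
The 5 still-open variables draw from only 5 values {grey, orange, pink, purple, teal}, so each is used; only lane 6 can be grey, hence lane 6 = grey.
lane 1 and lane 8 between them cover only {pink, teal} — a naked pair. Remove those values from lane 2, lane 5.
No further eliminations apply; lane 8 can still be any of pink, teal.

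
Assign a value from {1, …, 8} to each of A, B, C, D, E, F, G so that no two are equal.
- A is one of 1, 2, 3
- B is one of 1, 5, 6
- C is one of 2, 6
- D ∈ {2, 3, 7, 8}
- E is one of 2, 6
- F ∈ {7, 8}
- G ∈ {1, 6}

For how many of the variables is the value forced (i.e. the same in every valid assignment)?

The 7 variables together cover exactly {1, 2, 3, 5, 6, 7, 8} — 7 values for 7 variables — and 5 appears only in B's list, so B = 5.
C and E share exactly the 2 values {2, 6}; by pigeonhole those values go to them, so strike 2, 6 from A, D, G.
That leaves G = 1. Strike 1 from A.
That leaves A = 3. Eliminate 3 elsewhere: D.
Determined: A=3, B=5, G=1. The other variables each still have more than one consistent value. That makes 3.

3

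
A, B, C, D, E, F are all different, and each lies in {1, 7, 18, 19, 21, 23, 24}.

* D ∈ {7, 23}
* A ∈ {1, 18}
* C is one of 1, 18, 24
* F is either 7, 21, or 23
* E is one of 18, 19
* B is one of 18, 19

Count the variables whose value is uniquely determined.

2

B and E between them cover only {18, 19} — a naked pair. Remove those values from A, C.
That leaves A = 1. Eliminate 1 elsewhere: C.
C has just one choice, so C = 24.
Determined: A=1, C=24. The other variables each still have more than one consistent value. That makes 2.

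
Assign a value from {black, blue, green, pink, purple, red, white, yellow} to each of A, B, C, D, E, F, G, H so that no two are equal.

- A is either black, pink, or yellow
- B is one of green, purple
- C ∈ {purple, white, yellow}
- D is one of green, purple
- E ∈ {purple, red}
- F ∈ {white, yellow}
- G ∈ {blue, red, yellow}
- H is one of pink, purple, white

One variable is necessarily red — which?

E

The 8 variables together cover exactly {black, blue, green, pink, purple, red, white, yellow} — 8 values for 8 variables — and black appears only in A's list, so A = black.
The 7 still-open variables draw from only 7 values {blue, green, pink, purple, red, white, yellow}, so each is used; only G can be blue, hence G = blue.
The 6 still-open variables draw from only 6 values {green, pink, purple, red, white, yellow}, so each is used; only H can be pink, hence H = pink.
Among the 5 still-open variables, red fits only E (and all 5 values in {green, purple, red, white, yellow} must be used), so E = red.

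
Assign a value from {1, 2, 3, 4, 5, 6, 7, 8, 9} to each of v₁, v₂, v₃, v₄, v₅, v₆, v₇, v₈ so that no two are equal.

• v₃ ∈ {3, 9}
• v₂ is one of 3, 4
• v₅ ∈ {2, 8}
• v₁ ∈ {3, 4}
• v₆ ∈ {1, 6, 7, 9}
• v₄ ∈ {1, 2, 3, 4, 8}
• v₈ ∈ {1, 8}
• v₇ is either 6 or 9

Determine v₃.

The 8 variables draw from only 8 values {1, 2, 3, 4, 6, 7, 8, 9}, so each is used; only v₆ can be 7, hence v₆ = 7.
Among the 7 still-open variables, 6 fits only v₇ (and all 7 values in {1, 2, 3, 4, 6, 8, 9} must be used), so v₇ = 6.
Among the 6 still-open variables, 9 fits only v₃ (and all 6 values in {1, 2, 3, 4, 8, 9} must be used), so v₃ = 9.

9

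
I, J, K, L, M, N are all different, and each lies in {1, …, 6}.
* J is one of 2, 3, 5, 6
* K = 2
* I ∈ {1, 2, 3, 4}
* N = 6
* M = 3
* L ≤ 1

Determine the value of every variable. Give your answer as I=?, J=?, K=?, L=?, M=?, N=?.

K's domain is down to {2}, so K = 2. Eliminate 2 elsewhere: I, J.
L's domain is down to {1}, so L = 1. So I can't be 1.
M has just one choice, so M = 3. Strike 3 from I, J.
N has just one choice, so N = 6. Strike 6 from J.
I's domain is down to {4}, so I = 4.
That leaves J = 5.

I=4, J=5, K=2, L=1, M=3, N=6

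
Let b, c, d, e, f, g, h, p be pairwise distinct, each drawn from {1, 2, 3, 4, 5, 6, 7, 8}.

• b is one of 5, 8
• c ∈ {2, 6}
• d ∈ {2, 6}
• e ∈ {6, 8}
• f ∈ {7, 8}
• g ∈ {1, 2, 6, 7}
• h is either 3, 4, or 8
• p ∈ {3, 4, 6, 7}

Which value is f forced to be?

The 8 variables together cover exactly {1, 2, 3, 4, 5, 6, 7, 8} — 8 values for 8 variables — and 1 appears only in g's list, so g = 1.
Among the 7 still-open variables, 5 fits only b (and all 7 values in {2, 3, 4, 5, 6, 7, 8} must be used), so b = 5.
c and d between them cover only {2, 6} — a naked pair. Remove those values from e, p.
e's domain is down to {8}, so e = 8. Remove 8 from f, h.
So f = 7.

7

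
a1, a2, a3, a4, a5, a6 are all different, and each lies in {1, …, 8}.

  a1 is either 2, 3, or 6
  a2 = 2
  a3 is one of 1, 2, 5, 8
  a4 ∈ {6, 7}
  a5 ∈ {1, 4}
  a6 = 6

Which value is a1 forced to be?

3

a2's domain is down to {2}, so a2 = 2. Eliminate 2 elsewhere: a1, a3.
a6's domain is down to {6}, so a6 = 6. Strike 6 from a1, a4.
So a1 = 3.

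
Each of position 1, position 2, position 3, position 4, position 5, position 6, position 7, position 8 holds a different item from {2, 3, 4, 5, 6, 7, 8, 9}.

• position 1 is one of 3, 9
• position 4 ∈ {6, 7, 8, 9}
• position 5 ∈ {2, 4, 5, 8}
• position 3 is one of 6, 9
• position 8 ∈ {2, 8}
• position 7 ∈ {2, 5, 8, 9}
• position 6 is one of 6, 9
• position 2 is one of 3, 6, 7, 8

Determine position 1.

The 8 variables together cover exactly {2, 3, 4, 5, 6, 7, 8, 9} — 8 values for 8 variables — and 4 appears only in position 5's list, so position 5 = 4.
The 7 still-open variables together cover exactly {2, 3, 5, 6, 7, 8, 9} — 7 values for 7 variables — and 5 appears only in position 7's list, so position 7 = 5.
The 6 still-open variables draw from only 6 values {2, 3, 6, 7, 8, 9}, so each is used; only position 8 can be 2, hence position 8 = 2.
position 3 and position 6 share exactly the 2 values {6, 9}; by pigeonhole those values go to them, so strike 6, 9 from position 1, position 2, position 4.
So position 1 = 3.

3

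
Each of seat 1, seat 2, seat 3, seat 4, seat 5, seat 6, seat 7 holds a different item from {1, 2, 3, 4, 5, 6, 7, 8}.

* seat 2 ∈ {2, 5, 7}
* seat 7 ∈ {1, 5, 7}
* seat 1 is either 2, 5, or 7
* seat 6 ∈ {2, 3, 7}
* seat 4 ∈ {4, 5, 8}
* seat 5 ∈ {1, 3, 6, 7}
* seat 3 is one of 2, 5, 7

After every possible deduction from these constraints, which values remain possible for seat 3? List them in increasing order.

seat 1, seat 2, seat 3 between them cover only {2, 5, 7} — a naked triple. Remove those values from seat 4, seat 5, seat 6, seat 7.
seat 6 has just one choice, so seat 6 = 3. So seat 5 can't be 3.
seat 7's domain is down to {1}, so seat 7 = 1. Eliminate 1 elsewhere: seat 5.
seat 5 has just one choice, so seat 5 = 6.
No further eliminations apply; seat 3 can still be any of 2, 5, 7.

2, 5, 7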